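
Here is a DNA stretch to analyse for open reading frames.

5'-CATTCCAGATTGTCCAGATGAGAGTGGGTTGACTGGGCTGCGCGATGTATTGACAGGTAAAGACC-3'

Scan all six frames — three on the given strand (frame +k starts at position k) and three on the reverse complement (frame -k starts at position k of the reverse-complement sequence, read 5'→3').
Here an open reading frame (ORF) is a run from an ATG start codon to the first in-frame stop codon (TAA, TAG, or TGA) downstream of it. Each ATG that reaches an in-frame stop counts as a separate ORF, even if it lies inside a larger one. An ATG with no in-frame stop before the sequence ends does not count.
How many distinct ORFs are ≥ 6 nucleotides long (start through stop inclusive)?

Reverse complement (5'→3'): GGTCTTTACCTGTCAATACATCGCGCAGCCCAGTCAACCCACTCTCATCTGGACAATCTGGAATG
Frame +1: CAT TCC AGA TTG TCC AGA TGA GAG TGG GTT GAC TGG GCT GCG CGA TGT ATT GAC AGG TAA AGA — no ATG→stop ORF.
Frame +2: ATT CCA GAT TGT CCA GAT GAG AGT GGG TTG ACT GGG CTG CGC GAT GTA TTG ACA GGT AAA GAC — no ATG→stop ORF.
Frame +3: TTC CAG ATT GTC CAG ATG AGA GTG GGT TGA CTG GGC TGC GCG ATG TAT TGA CAG GTA AAG ACC — ATG at 18, stop TGA at 30 → 15 nt; ATG at 45, stop TGA at 51 → 9 nt.
Frame -1: GGT CTT TAC CTG TCA ATA CAT CGC GCA GCC CAG TCA ACC CAC TCT CAT CTG GAC AAT CTG GAA — no ATG→stop ORF.
Frame -2: GTC TTT ACC TGT CAA TAC ATC GCG CAG CCC AGT CAA CCC ACT CTC ATC TGG ACA ATC TGG AAT — no ATG→stop ORF.
Frame -3: TCT TTA CCT GTC AAT ACA TCG CGC AGC CCA GTC AAC CCA CTC TCA TCT GGA CAA TCT GGA ATG — no ATG→stop ORF.
ORFs ≥ 6 nucleotides: frame +3 18–32 (15 nucleotides), frame +3 45–53 (9 nucleotides). Count = 2.

2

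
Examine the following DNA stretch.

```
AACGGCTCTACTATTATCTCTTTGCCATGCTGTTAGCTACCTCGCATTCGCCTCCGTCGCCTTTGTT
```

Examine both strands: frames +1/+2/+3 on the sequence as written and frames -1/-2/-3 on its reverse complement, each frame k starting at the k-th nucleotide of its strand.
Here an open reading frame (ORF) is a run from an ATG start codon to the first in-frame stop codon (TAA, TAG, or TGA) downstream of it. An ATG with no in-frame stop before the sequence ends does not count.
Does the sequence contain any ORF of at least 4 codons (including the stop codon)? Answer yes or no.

Reverse complement (5'→3'): AACAAAGGCGACGGAGGCGAATGCGAGGTAGCTAACAGCATGGCAAAGAGATAATAGTAGAGCCGTT
Frame +1: AAC GGC TCT ACT ATT ATC TCT TTG CCA TGC TGT TAG CTA CCT CGC ATT CGC CTC CGT CGC CTT TGT — no ATG→stop ORF.
Frame +2: ACG GCT CTA CTA TTA TCT CTT TGC CAT GCT GTT AGC TAC CTC GCA TTC GCC TCC GTC GCC TTT GTT — no ATG→stop ORF.
Frame +3: CGG CTC TAC TAT TAT CTC TTT GCC ATG CTG TTA GCT ACC TCG CAT TCG CCT CCG TCG CCT TTG — no ATG→stop ORF.
Frame -1: AAC AAA GGC GAC GGA GGC GAA TGC GAG GTA GCT AAC AGC ATG GCA AAG AGA TAA TAG TAG AGC CGT — ATG at 40, stop TAA at 52 → 15 nt.
Frame -2: ACA AAG GCG ACG GAG GCG AAT GCG AGG TAG CTA ACA GCA TGG CAA AGA GAT AAT AGT AGA GCC GTT — no ATG→stop ORF.
Frame -3: CAA AGG CGA CGG AGG CGA ATG CGA GGT AGC TAA CAG CAT GGC AAA GAG ATA ATA GTA GAG CCG — ATG at 21, stop TAA at 33 → 15 nt.
Frame -1 has an ORF of 5 codons (positions 40–54) ≥ 4, so yes.

yes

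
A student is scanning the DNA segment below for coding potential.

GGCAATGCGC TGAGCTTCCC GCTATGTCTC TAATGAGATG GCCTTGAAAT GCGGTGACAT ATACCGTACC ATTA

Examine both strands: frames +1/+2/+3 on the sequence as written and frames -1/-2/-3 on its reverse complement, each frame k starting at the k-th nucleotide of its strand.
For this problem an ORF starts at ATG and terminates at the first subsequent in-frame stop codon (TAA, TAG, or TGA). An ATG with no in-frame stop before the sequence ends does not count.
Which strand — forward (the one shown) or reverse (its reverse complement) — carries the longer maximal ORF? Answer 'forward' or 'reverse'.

reverse

Reverse complement (5'→3'): TAATGGTACGGTATATGTCACCGCATTTCAAGGCCATCTCATTAGAGACATAGCGGGAAGCTCAGCGCATTGCC
Frame +1: GGC AAT GCG CTG AGC TTC CCG CTA TGT CTC TAA TGA GAT GGC CTT GAA ATG CGG TGA CAT ATA CCG TAC CAT — ATG at 49, stop TGA at 55 → 9 nt.
Frame +2: GCA ATG CGC TGA GCT TCC CGC TAT GTC TCT AAT GAG ATG GCC TTG AAA TGC GGT GAC ATA TAC CGT ACC ATT — ATG at 5, stop TGA at 11 → 9 nt.
Frame +3: CAA TGC GCT GAG CTT CCC GCT ATG TCT CTA ATG AGA TGG CCT TGA AAT GCG GTG ACA TAT ACC GTA CCA TTA — ATG at 24, stop TGA at 45 → 24 nt; ATG at 33, stop TGA at 45 → 15 nt.
Frame -1: TAA TGG TAC GGT ATA TGT CAC CGC ATT TCA AGG CCA TCT CAT TAG AGA CAT AGC GGG AAG CTC AGC GCA TTG — no ATG→stop ORF.
Frame -2: AAT GGT ACG GTA TAT GTC ACC GCA TTT CAA GGC CAT CTC ATT AGA GAC ATA GCG GGA AGC TCA GCG CAT TGC — no ATG→stop ORF.
Frame -3: ATG GTA CGG TAT ATG TCA CCG CAT TTC AAG GCC ATC TCA TTA GAG ACA TAG CGG GAA GCT CAG CGC ATT GCC — ATG at 3, stop TAG at 51 → 51 nt; ATG at 15, stop TAG at 51 → 39 nt.
Forward-strand max 24 nt; reverse-strand max 51 nt. The reverse strand has the longer ORF.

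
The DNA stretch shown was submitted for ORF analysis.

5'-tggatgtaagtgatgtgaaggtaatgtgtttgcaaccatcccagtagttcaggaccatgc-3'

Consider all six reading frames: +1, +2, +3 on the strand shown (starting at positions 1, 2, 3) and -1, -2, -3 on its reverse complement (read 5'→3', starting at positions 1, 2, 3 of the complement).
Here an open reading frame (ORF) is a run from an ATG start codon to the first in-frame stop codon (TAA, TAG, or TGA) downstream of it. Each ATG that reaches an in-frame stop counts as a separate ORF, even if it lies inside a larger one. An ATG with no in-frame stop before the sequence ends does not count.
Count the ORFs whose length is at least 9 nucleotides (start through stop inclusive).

Reverse complement (5'→3'): GCATGGTCCTGAACTACTGGGATGGTTGCAAACACATTACCTTCACATCACTTACATCCA
Frame +1: TGG ATG TAA GTG ATG TGA AGG TAA TGT GTT TGC AAC CAT CCC AGT AGT TCA GGA CCA TGC — ATG at 4, stop TAA at 7 → 6 nt; ATG at 13, stop TGA at 16 → 6 nt.
Frame +2: GGA TGT AAG TGA TGT GAA GGT AAT GTG TTT GCA ACC ATC CCA GTA GTT CAG GAC CAT — no ATG→stop ORF.
Frame +3: GAT GTA AGT GAT GTG AAG GTA ATG TGT TTG CAA CCA TCC CAG TAG TTC AGG ACC ATG — ATG at 24, stop TAG at 45 → 24 nt.
Frame -1: GCA TGG TCC TGA ACT ACT GGG ATG GTT GCA AAC ACA TTA CCT TCA CAT CAC TTA CAT CCA — no ATG→stop ORF.
Frame -2: CAT GGT CCT GAA CTA CTG GGA TGG TTG CAA ACA CAT TAC CTT CAC ATC ACT TAC ATC — no ATG→stop ORF.
Frame -3: ATG GTC CTG AAC TAC TGG GAT GGT TGC AAA CAC ATT ACC TTC ACA TCA CTT ACA TCC — no ATG→stop ORF.
ORFs ≥ 9 nucleotides: frame +3 24–47 (24 nucleotides). Count = 1.

1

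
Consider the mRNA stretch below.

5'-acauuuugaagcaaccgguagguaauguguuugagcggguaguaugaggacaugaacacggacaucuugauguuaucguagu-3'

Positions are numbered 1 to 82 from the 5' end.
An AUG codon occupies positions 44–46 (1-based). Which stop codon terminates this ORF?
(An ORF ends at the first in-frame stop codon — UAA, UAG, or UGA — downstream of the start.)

Codons from position 44: AUG (44–46), AGG (47–49), ACA (50–52), UGA (53–55).
The first in-frame stop codon is UGA.

UGA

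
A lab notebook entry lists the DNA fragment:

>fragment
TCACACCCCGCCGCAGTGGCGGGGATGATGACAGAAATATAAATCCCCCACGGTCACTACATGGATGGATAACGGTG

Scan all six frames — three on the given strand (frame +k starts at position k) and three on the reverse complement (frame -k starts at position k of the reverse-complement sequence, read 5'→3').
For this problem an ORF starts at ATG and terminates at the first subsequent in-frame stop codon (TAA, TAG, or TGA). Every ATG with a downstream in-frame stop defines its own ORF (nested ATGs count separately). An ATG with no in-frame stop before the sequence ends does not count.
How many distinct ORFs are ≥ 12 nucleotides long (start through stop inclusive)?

3

Reverse complement (5'→3'): CACCGTTATCCATCCATGTAGTGACCGTGGGGGATTTATATTTCTGTCATCATCCCCGCCACTGCGGCGGGGTGTGA
Frame +1: TCA CAC CCC GCC GCA GTG GCG GGG ATG ATG ACA GAA ATA TAA ATC CCC CAC GGT CAC TAC ATG GAT GGA TAA CGG — ATG at 25, stop TAA at 40 → 18 nt; ATG at 28, stop TAA at 40 → 15 nt; ATG at 61, stop TAA at 70 → 12 nt.
Frame +2: CAC ACC CCG CCG CAG TGG CGG GGA TGA TGA CAG AAA TAT AAA TCC CCC ACG GTC ACT ACA TGG ATG GAT AAC GGT — no ATG→stop ORF.
Frame +3: ACA CCC CGC CGC AGT GGC GGG GAT GAT GAC AGA AAT ATA AAT CCC CCA CGG TCA CTA CAT GGA TGG ATA ACG GTG — no ATG→stop ORF.
Frame -1: CAC CGT TAT CCA TCC ATG TAG TGA CCG TGG GGG ATT TAT ATT TCT GTC ATC ATC CCC GCC ACT GCG GCG GGG TGT — ATG at 16, stop TAG at 19 → 6 nt.
Frame -2: ACC GTT ATC CAT CCA TGT AGT GAC CGT GGG GGA TTT ATA TTT CTG TCA TCA TCC CCG CCA CTG CGG CGG GGT GTG — no ATG→stop ORF.
Frame -3: CCG TTA TCC ATC CAT GTA GTG ACC GTG GGG GAT TTA TAT TTC TGT CAT CAT CCC CGC CAC TGC GGC GGG GTG TGA — no ATG→stop ORF.
ORFs ≥ 12 nucleotides: frame +1 25–42 (18 nucleotides), frame +1 28–42 (15 nucleotides), frame +1 61–72 (12 nucleotides). Count = 3.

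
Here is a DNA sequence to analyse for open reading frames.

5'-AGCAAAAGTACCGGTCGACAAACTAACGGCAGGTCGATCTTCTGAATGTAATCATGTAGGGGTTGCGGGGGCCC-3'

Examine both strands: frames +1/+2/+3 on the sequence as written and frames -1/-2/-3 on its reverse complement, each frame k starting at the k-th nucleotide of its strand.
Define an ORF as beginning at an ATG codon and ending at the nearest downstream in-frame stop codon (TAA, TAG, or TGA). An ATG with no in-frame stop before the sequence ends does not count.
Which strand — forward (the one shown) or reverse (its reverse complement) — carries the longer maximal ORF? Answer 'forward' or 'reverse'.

Reverse complement (5'→3'): GGGCCCCCGCAACCCCTACATGATTACATTCAGAAGATCGACCTGCCGTTAGTTTGTCGACCGGTACTTTTGCT
Frame +1: AGC AAA AGT ACC GGT CGA CAA ACT AAC GGC AGG TCG ATC TTC TGA ATG TAA TCA TGT AGG GGT TGC GGG GGC — ATG at 46, stop TAA at 49 → 6 nt.
Frame +2: GCA AAA GTA CCG GTC GAC AAA CTA ACG GCA GGT CGA TCT TCT GAA TGT AAT CAT GTA GGG GTT GCG GGG GCC — no ATG→stop ORF.
Frame +3: CAA AAG TAC CGG TCG ACA AAC TAA CGG CAG GTC GAT CTT CTG AAT GTA ATC ATG TAG GGG TTG CGG GGG CCC — ATG at 54, stop TAG at 57 → 6 nt.
Frame -1: GGG CCC CCG CAA CCC CTA CAT GAT TAC ATT CAG AAG ATC GAC CTG CCG TTA GTT TGT CGA CCG GTA CTT TTG — no ATG→stop ORF.
Frame -2: GGC CCC CGC AAC CCC TAC ATG ATT ACA TTC AGA AGA TCG ACC TGC CGT TAG TTT GTC GAC CGG TAC TTT TGC — ATG at 20, stop TAG at 50 → 33 nt.
Frame -3: GCC CCC GCA ACC CCT ACA TGA TTA CAT TCA GAA GAT CGA CCT GCC GTT AGT TTG TCG ACC GGT ACT TTT GCT — no ATG→stop ORF.
Forward-strand max 6 nt; reverse-strand max 33 nt. The reverse strand has the longer ORF.

reverse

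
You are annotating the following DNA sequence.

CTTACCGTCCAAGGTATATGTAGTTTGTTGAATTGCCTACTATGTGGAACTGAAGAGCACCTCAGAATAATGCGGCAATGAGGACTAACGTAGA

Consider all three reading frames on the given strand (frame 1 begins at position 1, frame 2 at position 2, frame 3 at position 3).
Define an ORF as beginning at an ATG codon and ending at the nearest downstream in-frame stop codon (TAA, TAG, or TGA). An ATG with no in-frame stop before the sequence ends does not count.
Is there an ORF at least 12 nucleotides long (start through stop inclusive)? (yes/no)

yes

Frame 1: CTT ACC GTC CAA GGT ATA TGT AGT TTG TTG AAT TGC CTA CTA TGT GGA ACT GAA GAG CAC CTC AGA ATA ATG CGG CAA TGA GGA CTA ACG TAG — ATG at 70, stop TGA at 79 → 12 nt.
Frame 2: TTA CCG TCC AAG GTA TAT GTA GTT TGT TGA ATT GCC TAC TAT GTG GAA CTG AAG AGC ACC TCA GAA TAA TGC GGC AAT GAG GAC TAA CGT AGA — no ATG→stop ORF.
Frame 3: TAC CGT CCA AGG TAT ATG TAG TTT GTT GAA TTG CCT ACT ATG TGG AAC TGA AGA GCA CCT CAG AAT AAT GCG GCA ATG AGG ACT AAC GTA — ATG at 18, stop TAG at 21 → 6 nt; ATG at 42, stop TGA at 51 → 12 nt.
Frame 1 has an ORF of 12 nucleotides (positions 70–81) ≥ 12, so yes.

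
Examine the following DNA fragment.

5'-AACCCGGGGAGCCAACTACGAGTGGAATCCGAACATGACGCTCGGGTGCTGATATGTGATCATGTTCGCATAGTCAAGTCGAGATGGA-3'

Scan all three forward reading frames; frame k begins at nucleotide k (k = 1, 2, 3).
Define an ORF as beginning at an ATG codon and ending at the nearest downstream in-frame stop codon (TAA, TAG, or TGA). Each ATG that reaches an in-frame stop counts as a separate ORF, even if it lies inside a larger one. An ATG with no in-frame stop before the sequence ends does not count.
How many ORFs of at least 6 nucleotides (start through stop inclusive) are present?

3

Frame 1: AAC CCG GGG AGC CAA CTA CGA GTG GAA TCC GAA CAT GAC GCT CGG GTG CTG ATA TGT GAT CAT GTT CGC ATA GTC AAG TCG AGA TGG — no ATG→stop ORF.
Frame 2: ACC CGG GGA GCC AAC TAC GAG TGG AAT CCG AAC ATG ACG CTC GGG TGC TGA TAT GTG ATC ATG TTC GCA TAG TCA AGT CGA GAT GGA — ATG at 35, stop TGA at 50 → 18 nt; ATG at 62, stop TAG at 71 → 12 nt.
Frame 3: CCC GGG GAG CCA ACT ACG AGT GGA ATC CGA ACA TGA CGC TCG GGT GCT GAT ATG TGA TCA TGT TCG CAT AGT CAA GTC GAG ATG — ATG at 54, stop TGA at 57 → 6 nt.
ORFs ≥ 6 nucleotides: frame 2 35–52 (18 nucleotides), frame 2 62–73 (12 nucleotides), frame 3 54–59 (6 nucleotides). Count = 3.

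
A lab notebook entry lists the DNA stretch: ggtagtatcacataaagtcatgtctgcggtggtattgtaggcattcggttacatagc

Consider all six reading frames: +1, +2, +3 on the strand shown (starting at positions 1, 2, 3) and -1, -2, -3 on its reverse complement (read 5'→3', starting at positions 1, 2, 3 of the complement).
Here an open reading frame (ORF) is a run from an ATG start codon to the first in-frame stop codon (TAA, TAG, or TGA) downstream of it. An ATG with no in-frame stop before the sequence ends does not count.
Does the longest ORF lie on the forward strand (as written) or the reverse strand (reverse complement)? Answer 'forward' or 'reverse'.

reverse

Reverse complement (5'→3'): GCTATGTAACCGAATGCCTACAATACCACCGCAGACATGACTTTATGTGATACTACC
Frame +1: GGT AGT ATC ACA TAA AGT CAT GTC TGC GGT GGT ATT GTA GGC ATT CGG TTA CAT AGC — no ATG→stop ORF.
Frame +2: GTA GTA TCA CAT AAA GTC ATG TCT GCG GTG GTA TTG TAG GCA TTC GGT TAC ATA — ATG at 20, stop TAG at 38 → 21 nt.
Frame +3: TAG TAT CAC ATA AAG TCA TGT CTG CGG TGG TAT TGT AGG CAT TCG GTT ACA TAG — no ATG→stop ORF.
Frame -1: GCT ATG TAA CCG AAT GCC TAC AAT ACC ACC GCA GAC ATG ACT TTA TGT GAT ACT ACC — ATG at 4, stop TAA at 7 → 6 nt.
Frame -2: CTA TGT AAC CGA ATG CCT ACA ATA CCA CCG CAG ACA TGA CTT TAT GTG ATA CTA — ATG at 14, stop TGA at 38 → 27 nt.
Frame -3: TAT GTA ACC GAA TGC CTA CAA TAC CAC CGC AGA CAT GAC TTT ATG TGA TAC TAC — ATG at 45, stop TGA at 48 → 6 nt.
Forward-strand max 21 nt; reverse-strand max 27 nt. The reverse strand has the longer ORF.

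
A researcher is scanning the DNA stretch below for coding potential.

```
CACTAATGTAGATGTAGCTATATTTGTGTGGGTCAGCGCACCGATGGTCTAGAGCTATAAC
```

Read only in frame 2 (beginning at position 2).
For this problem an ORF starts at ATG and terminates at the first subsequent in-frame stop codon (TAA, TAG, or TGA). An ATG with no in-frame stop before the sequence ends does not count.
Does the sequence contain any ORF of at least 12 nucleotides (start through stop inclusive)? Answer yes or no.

no

Frame 2: ACT AAT GTA GAT GTA GCT ATA TTT GTG TGG GTC AGC GCA CCG ATG GTC TAG AGC TAT AAC — ATG at 44, stop TAG at 50 → 9 nt.
Largest ORF found is 9 nucleotides < 12, so no.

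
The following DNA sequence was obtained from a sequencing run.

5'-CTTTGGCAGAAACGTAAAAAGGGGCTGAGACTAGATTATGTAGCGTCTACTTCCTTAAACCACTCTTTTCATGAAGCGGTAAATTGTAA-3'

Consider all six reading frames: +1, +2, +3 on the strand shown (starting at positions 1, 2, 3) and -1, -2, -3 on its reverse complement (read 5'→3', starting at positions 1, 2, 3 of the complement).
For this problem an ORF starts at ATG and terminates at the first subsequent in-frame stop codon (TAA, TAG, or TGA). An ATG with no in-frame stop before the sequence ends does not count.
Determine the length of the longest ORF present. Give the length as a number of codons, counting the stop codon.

6

Reverse complement (5'→3'): TTACAATTTACCGCTTCATGAAAAGAGTGGTTTAAGGAAGTAGACGCTACATAATCTAGTCTCAGCCCCTTTTTACGTTTCTGCCAAAG
Frame +1: CTT TGG CAG AAA CGT AAA AAG GGG CTG AGA CTA GAT TAT GTA GCG TCT ACT TCC TTA AAC CAC TCT TTT CAT GAA GCG GTA AAT TGT — no ATG→stop ORF.
Frame +2: TTT GGC AGA AAC GTA AAA AGG GGC TGA GAC TAG ATT ATG TAG CGT CTA CTT CCT TAA ACC ACT CTT TTC ATG AAG CGG TAA ATT GTA — ATG at 38, stop TAG at 41 → 6 nt; ATG at 71, stop TAA at 80 → 12 nt.
Frame +3: TTG GCA GAA ACG TAA AAA GGG GCT GAG ACT AGA TTA TGT AGC GTC TAC TTC CTT AAA CCA CTC TTT TCA TGA AGC GGT AAA TTG TAA — no ATG→stop ORF.
Frame -1: TTA CAA TTT ACC GCT TCA TGA AAA GAG TGG TTT AAG GAA GTA GAC GCT ACA TAA TCT AGT CTC AGC CCC TTT TTA CGT TTC TGC CAA — no ATG→stop ORF.
Frame -2: TAC AAT TTA CCG CTT CAT GAA AAG AGT GGT TTA AGG AAG TAG ACG CTA CAT AAT CTA GTC TCA GCC CCT TTT TAC GTT TCT GCC AAA — no ATG→stop ORF.
Frame -3: ACA ATT TAC CGC TTC ATG AAA AGA GTG GTT TAA GGA AGT AGA CGC TAC ATA ATC TAG TCT CAG CCC CTT TTT ACG TTT CTG CCA AAG — ATG at 18, stop TAA at 33 → 18 nt.
Longest: frame -3, positions 18–35, 18 nt = 6 codons = 5 aa. → 6 codons.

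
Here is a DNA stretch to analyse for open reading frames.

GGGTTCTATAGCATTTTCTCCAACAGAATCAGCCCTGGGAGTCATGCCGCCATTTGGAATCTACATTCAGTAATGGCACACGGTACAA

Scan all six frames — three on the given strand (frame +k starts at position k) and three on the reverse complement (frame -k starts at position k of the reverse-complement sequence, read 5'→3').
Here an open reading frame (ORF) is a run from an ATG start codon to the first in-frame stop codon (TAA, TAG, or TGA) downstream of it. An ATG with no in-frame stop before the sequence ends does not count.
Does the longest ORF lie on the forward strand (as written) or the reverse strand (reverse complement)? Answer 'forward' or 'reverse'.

forward

Reverse complement (5'→3'): TTGTACCGTGTGCCATTACTGAATGTAGATTCCAAATGGCGGCATGACTCCCAGGGCTGATTCTGTTGGAGAAAATGCTATAGAACCC
Frame +1: GGG TTC TAT AGC ATT TTC TCC AAC AGA ATC AGC CCT GGG AGT CAT GCC GCC ATT TGG AAT CTA CAT TCA GTA ATG GCA CAC GGT ACA — no ATG→stop ORF.
Frame +2: GGT TCT ATA GCA TTT TCT CCA ACA GAA TCA GCC CTG GGA GTC ATG CCG CCA TTT GGA ATC TAC ATT CAG TAA TGG CAC ACG GTA CAA — ATG at 44, stop TAA at 71 → 30 nt.
Frame +3: GTT CTA TAG CAT TTT CTC CAA CAG AAT CAG CCC TGG GAG TCA TGC CGC CAT TTG GAA TCT ACA TTC AGT AAT GGC ACA CGG TAC — no ATG→stop ORF.
Frame -1: TTG TAC CGT GTG CCA TTA CTG AAT GTA GAT TCC AAA TGG CGG CAT GAC TCC CAG GGC TGA TTC TGT TGG AGA AAA TGC TAT AGA ACC — no ATG→stop ORF.
Frame -2: TGT ACC GTG TGC CAT TAC TGA ATG TAG ATT CCA AAT GGC GGC ATG ACT CCC AGG GCT GAT TCT GTT GGA GAA AAT GCT ATA GAA CCC — ATG at 23, stop TAG at 26 → 6 nt.
Frame -3: GTA CCG TGT GCC ATT ACT GAA TGT AGA TTC CAA ATG GCG GCA TGA CTC CCA GGG CTG ATT CTG TTG GAG AAA ATG CTA TAG AAC — ATG at 36, stop TGA at 45 → 12 nt; ATG at 75, stop TAG at 81 → 9 nt.
Forward-strand max 30 nt; reverse-strand max 12 nt. The forward strand has the longer ORF.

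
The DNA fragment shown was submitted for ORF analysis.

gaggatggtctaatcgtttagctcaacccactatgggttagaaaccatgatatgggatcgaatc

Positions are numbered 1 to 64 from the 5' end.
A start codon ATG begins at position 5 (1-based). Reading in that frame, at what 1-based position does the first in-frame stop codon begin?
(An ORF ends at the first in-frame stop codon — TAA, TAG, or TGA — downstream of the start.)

Codons from position 5: ATG (5–7), GTC (8–10), TAA (11–13).
TAA is a stop codon; it begins at position 11.

11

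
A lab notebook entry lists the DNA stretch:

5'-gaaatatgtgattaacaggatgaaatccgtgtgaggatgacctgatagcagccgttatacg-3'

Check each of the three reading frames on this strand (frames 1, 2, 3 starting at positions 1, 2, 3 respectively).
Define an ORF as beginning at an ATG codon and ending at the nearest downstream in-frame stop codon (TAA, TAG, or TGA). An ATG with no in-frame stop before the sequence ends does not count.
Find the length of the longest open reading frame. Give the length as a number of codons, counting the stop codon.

Frame 1: GAA ATA TGT GAT TAA CAG GAT GAA ATC CGT GTG AGG ATG ACC TGA TAG CAG CCG TTA TAC — ATG at 37, stop TGA at 43 → 9 nt.
Frame 2: AAA TAT GTG ATT AAC AGG ATG AAA TCC GTG TGA GGA TGA CCT GAT AGC AGC CGT TAT ACG — ATG at 20, stop TGA at 32 → 15 nt.
Frame 3: AAT ATG TGA TTA ACA GGA TGA AAT CCG TGT GAG GAT GAC CTG ATA GCA GCC GTT ATA — ATG at 6, stop TGA at 9 → 6 nt.
Longest: frame 2, positions 20–34, 15 nt = 5 codons = 4 aa. → 5 codons.

5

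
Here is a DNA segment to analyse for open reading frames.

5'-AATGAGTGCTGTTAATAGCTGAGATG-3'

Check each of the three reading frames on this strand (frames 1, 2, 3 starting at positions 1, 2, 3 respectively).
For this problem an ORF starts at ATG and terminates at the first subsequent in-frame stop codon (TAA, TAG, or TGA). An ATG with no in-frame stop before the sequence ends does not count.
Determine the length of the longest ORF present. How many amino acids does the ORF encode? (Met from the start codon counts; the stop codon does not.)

6

Frame 1: AAT GAG TGC TGT TAA TAG CTG AGA — no ATG→stop ORF.
Frame 2: ATG AGT GCT GTT AAT AGC TGA GAT — ATG at 2, stop TGA at 20 → 21 nt.
Frame 3: TGA GTG CTG TTA ATA GCT GAG ATG — no ATG→stop ORF.
Longest: frame 2, positions 2–22, 21 nt = 7 codons = 6 aa. → 6 amino acids.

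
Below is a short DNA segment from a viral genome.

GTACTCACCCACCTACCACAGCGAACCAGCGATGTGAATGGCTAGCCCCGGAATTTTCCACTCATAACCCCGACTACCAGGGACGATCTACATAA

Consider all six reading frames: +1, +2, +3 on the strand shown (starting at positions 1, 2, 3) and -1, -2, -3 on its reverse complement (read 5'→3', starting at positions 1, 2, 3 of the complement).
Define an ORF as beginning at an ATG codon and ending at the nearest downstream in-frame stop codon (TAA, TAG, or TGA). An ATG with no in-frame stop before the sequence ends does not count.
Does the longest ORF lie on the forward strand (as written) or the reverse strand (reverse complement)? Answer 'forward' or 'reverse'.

forward

Reverse complement (5'→3'): TTATGTAGATCGTCCCTGGTAGTCGGGGTTATGAGTGGAAAATTCCGGGGCTAGCCATTCACATCGCTGGTTCGCTGTGGTAGGTGGGTGAGTAC
Frame +1: GTA CTC ACC CAC CTA CCA CAG CGA ACC AGC GAT GTG AAT GGC TAG CCC CGG AAT TTT CCA CTC ATA ACC CCG ACT ACC AGG GAC GAT CTA CAT — no ATG→stop ORF.
Frame +2: TAC TCA CCC ACC TAC CAC AGC GAA CCA GCG ATG TGA ATG GCT AGC CCC GGA ATT TTC CAC TCA TAA CCC CGA CTA CCA GGG ACG ATC TAC ATA — ATG at 32, stop TGA at 35 → 6 nt; ATG at 38, stop TAA at 65 → 30 nt.
Frame +3: ACT CAC CCA CCT ACC ACA GCG AAC CAG CGA TGT GAA TGG CTA GCC CCG GAA TTT TCC ACT CAT AAC CCC GAC TAC CAG GGA CGA TCT ACA TAA — no ATG→stop ORF.
Frame -1: TTA TGT AGA TCG TCC CTG GTA GTC GGG GTT ATG AGT GGA AAA TTC CGG GGC TAG CCA TTC ACA TCG CTG GTT CGC TGT GGT AGG TGG GTG AGT — ATG at 31, stop TAG at 52 → 24 nt.
Frame -2: TAT GTA GAT CGT CCC TGG TAG TCG GGG TTA TGA GTG GAA AAT TCC GGG GCT AGC CAT TCA CAT CGC TGG TTC GCT GTG GTA GGT GGG TGA GTA — no ATG→stop ORF.
Frame -3: ATG TAG ATC GTC CCT GGT AGT CGG GGT TAT GAG TGG AAA ATT CCG GGG CTA GCC ATT CAC ATC GCT GGT TCG CTG TGG TAG GTG GGT GAG TAC — ATG at 3, stop TAG at 6 → 6 nt.
Forward-strand max 30 nt; reverse-strand max 24 nt. The forward strand has the longer ORF.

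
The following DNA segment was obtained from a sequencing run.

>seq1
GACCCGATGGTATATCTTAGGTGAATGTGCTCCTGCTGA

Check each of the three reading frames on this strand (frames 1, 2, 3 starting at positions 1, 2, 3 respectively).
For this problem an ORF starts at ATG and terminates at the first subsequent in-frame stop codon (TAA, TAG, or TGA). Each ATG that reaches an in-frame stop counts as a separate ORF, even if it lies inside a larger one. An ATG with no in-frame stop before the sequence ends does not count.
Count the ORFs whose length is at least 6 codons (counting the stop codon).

Frame 1: GAC CCG ATG GTA TAT CTT AGG TGA ATG TGC TCC TGC TGA — ATG at 7, stop TGA at 22 → 18 nt; ATG at 25, stop TGA at 37 → 15 nt.
Frame 2: ACC CGA TGG TAT ATC TTA GGT GAA TGT GCT CCT GCT — no ATG→stop ORF.
Frame 3: CCC GAT GGT ATA TCT TAG GTG AAT GTG CTC CTG CTG — no ATG→stop ORF.
ORFs ≥ 6 codons: frame 1 7–24 (6 codons). Count = 1.

1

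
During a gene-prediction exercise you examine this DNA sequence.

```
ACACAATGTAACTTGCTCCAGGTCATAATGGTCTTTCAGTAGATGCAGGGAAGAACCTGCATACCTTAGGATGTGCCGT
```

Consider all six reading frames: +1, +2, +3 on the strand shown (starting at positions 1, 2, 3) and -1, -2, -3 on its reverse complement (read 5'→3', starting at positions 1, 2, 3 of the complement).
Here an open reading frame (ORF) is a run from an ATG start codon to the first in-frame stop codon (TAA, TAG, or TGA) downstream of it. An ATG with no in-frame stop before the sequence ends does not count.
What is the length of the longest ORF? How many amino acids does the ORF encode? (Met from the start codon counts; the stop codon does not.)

8

Reverse complement (5'→3'): ACGGCACATCCTAAGGTATGCAGGTTCTTCCCTGCATCTACTGAAAGACCATTATGACCTGGAGCAAGTTACATTGTGT
Frame +1: ACA CAA TGT AAC TTG CTC CAG GTC ATA ATG GTC TTT CAG TAG ATG CAG GGA AGA ACC TGC ATA CCT TAG GAT GTG CCG — ATG at 28, stop TAG at 40 → 15 nt; ATG at 43, stop TAG at 67 → 27 nt.
Frame +2: CAC AAT GTA ACT TGC TCC AGG TCA TAA TGG TCT TTC AGT AGA TGC AGG GAA GAA CCT GCA TAC CTT AGG ATG TGC CGT — no ATG→stop ORF.
Frame +3: ACA ATG TAA CTT GCT CCA GGT CAT AAT GGT CTT TCA GTA GAT GCA GGG AAG AAC CTG CAT ACC TTA GGA TGT GCC — ATG at 6, stop TAA at 9 → 6 nt.
Frame -1: ACG GCA CAT CCT AAG GTA TGC AGG TTC TTC CCT GCA TCT ACT GAA AGA CCA TTA TGA CCT GGA GCA AGT TAC ATT GTG — no ATG→stop ORF.
Frame -2: CGG CAC ATC CTA AGG TAT GCA GGT TCT TCC CTG CAT CTA CTG AAA GAC CAT TAT GAC CTG GAG CAA GTT ACA TTG TGT — no ATG→stop ORF.
Frame -3: GGC ACA TCC TAA GGT ATG CAG GTT CTT CCC TGC ATC TAC TGA AAG ACC ATT ATG ACC TGG AGC AAG TTA CAT TGT — ATG at 18, stop TGA at 42 → 27 nt.
Longest: frame +1, positions 43–69, 27 nt = 9 codons = 8 aa. → 8 amino acids.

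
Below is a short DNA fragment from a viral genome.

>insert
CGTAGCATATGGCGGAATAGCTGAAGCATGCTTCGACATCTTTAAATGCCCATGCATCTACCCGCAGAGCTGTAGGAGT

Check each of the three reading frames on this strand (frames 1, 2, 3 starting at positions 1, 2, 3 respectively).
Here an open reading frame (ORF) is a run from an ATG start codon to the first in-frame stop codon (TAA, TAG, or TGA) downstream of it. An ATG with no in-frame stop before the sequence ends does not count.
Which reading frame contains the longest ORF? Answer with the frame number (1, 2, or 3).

Frame 1: CGT AGC ATA TGG CGG AAT AGC TGA AGC ATG CTT CGA CAT CTT TAA ATG CCC ATG CAT CTA CCC GCA GAG CTG TAG GAG — ATG at 28, stop TAA at 43 → 18 nt; ATG at 46, stop TAG at 73 → 30 nt; ATG at 52, stop TAG at 73 → 24 nt.
Frame 2: GTA GCA TAT GGC GGA ATA GCT GAA GCA TGC TTC GAC ATC TTT AAA TGC CCA TGC ATC TAC CCG CAG AGC TGT AGG AGT — no ATG→stop ORF.
Frame 3: TAG CAT ATG GCG GAA TAG CTG AAG CAT GCT TCG ACA TCT TTA AAT GCC CAT GCA TCT ACC CGC AGA GCT GTA GGA — ATG at 9, stop TAG at 18 → 12 nt.
Longest ORF is 30 nt in frame 1 (positions 46–75).

1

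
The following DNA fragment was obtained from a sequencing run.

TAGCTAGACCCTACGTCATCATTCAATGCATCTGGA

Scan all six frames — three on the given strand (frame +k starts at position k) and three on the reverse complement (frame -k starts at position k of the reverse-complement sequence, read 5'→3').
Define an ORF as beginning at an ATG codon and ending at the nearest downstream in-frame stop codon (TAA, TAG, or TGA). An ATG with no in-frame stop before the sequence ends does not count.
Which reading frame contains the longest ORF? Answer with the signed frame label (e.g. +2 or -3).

Reverse complement (5'→3'): TCCAGATGCATTGAATGATGACGTAGGGTCTAGCTA
Frame +1: TAG CTA GAC CCT ACG TCA TCA TTC AAT GCA TCT GGA — no ATG→stop ORF.
Frame +2: AGC TAG ACC CTA CGT CAT CAT TCA ATG CAT CTG — no ATG→stop ORF.
Frame +3: GCT AGA CCC TAC GTC ATC ATT CAA TGC ATC TGG — no ATG→stop ORF.
Frame -1: TCC AGA TGC ATT GAA TGA TGA CGT AGG GTC TAG CTA — no ATG→stop ORF.
Frame -2: CCA GAT GCA TTG AAT GAT GAC GTA GGG TCT AGC — no ATG→stop ORF.
Frame -3: CAG ATG CAT TGA ATG ATG ACG TAG GGT CTA GCT — ATG at 6, stop TGA at 12 → 9 nt; ATG at 15, stop TAG at 24 → 12 nt; ATG at 18, stop TAG at 24 → 9 nt.
Longest ORF is 12 nt in frame -3 (positions 15–26).

-3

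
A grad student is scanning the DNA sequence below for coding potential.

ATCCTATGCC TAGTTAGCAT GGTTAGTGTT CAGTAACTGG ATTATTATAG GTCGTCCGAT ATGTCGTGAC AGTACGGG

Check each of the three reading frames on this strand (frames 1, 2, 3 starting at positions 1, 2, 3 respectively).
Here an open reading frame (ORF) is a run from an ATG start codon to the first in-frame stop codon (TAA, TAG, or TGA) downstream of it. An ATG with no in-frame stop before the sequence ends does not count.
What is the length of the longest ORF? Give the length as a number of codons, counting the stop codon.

6

Frame 1: ATC CTA TGC CTA GTT AGC ATG GTT AGT GTT CAG TAA CTG GAT TAT TAT AGG TCG TCC GAT ATG TCG TGA CAG TAC GGG — ATG at 19, stop TAA at 34 → 18 nt; ATG at 61, stop TGA at 67 → 9 nt.
Frame 2: TCC TAT GCC TAG TTA GCA TGG TTA GTG TTC AGT AAC TGG ATT ATT ATA GGT CGT CCG ATA TGT CGT GAC AGT ACG — no ATG→stop ORF.
Frame 3: CCT ATG CCT AGT TAG CAT GGT TAG TGT TCA GTA ACT GGA TTA TTA TAG GTC GTC CGA TAT GTC GTG ACA GTA CGG — ATG at 6, stop TAG at 15 → 12 nt.
Longest: frame 1, positions 19–36, 18 nt = 6 codons = 5 aa. → 6 codons.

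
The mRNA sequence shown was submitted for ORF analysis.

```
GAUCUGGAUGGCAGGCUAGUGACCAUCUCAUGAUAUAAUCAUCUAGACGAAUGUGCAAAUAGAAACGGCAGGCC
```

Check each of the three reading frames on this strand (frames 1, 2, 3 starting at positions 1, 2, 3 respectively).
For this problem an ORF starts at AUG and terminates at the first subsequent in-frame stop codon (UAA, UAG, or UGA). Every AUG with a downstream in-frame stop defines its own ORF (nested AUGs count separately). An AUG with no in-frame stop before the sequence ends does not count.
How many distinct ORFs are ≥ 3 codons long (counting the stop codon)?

Frame 1: GAU CUG GAU GGC AGG CUA GUG ACC AUC UCA UGA UAU AAU CAU CUA GAC GAA UGU GCA AAU AGA AAC GGC AGG — no AUG→stop ORF.
Frame 2: AUC UGG AUG GCA GGC UAG UGA CCA UCU CAU GAU AUA AUC AUC UAG ACG AAU GUG CAA AUA GAA ACG GCA GGC — AUG at 8, stop UAG at 17 → 12 nt.
Frame 3: UCU GGA UGG CAG GCU AGU GAC CAU CUC AUG AUA UAA UCA UCU AGA CGA AUG UGC AAA UAG AAA CGG CAG GCC — AUG at 30, stop UAA at 36 → 9 nt; AUG at 51, stop UAG at 60 → 12 nt.
ORFs ≥ 3 codons: frame 2 8–19 (4 codons), frame 3 30–38 (3 codons), frame 3 51–62 (4 codons). Count = 3.

3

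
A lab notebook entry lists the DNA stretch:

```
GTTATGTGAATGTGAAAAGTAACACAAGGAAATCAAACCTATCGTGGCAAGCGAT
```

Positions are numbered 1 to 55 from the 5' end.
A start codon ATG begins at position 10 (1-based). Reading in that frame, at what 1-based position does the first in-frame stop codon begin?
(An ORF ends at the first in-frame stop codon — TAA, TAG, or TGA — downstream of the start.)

Codons from position 10: ATG (10–12), TGA (13–15).
TGA is a stop codon; it begins at position 13.

13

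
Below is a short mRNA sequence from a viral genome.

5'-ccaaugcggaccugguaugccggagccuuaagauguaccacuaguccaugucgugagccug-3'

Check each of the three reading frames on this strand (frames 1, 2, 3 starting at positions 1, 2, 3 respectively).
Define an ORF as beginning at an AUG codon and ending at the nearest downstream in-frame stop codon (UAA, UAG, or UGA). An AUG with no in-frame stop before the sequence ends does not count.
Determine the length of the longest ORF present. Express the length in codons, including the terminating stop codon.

Frame 1: CCA AUG CGG ACC UGG UAU GCC GGA GCC UUA AGA UGU ACC ACU AGU CCA UGU CGU GAG CCU — no AUG→stop ORF.
Frame 2: CAA UGC GGA CCU GGU AUG CCG GAG CCU UAA GAU GUA CCA CUA GUC CAU GUC GUG AGC CUG — AUG at 17, stop UAA at 29 → 15 nt.
Frame 3: AAU GCG GAC CUG GUA UGC CGG AGC CUU AAG AUG UAC CAC UAG UCC AUG UCG UGA GCC — AUG at 33, stop UAG at 42 → 12 nt; AUG at 48, stop UGA at 54 → 9 nt.
Longest: frame 2, positions 17–31, 15 nt = 5 codons = 4 aa. → 5 codons.

5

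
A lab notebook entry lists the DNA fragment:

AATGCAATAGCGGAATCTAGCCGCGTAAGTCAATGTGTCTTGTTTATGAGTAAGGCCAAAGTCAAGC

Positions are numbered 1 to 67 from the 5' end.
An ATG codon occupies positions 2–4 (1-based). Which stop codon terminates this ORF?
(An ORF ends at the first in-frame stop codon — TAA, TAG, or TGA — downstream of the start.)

TAG

Codons from position 2: ATG (2–4), CAA (5–7), TAG (8–10).
The first in-frame stop codon is TAG.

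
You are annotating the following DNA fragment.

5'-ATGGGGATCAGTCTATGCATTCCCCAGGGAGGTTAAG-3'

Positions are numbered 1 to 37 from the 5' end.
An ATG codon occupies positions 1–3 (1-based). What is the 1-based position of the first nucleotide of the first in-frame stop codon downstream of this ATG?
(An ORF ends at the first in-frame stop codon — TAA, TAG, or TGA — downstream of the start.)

Codons from position 1: ATG (1–3), GGG (4–6), ATC (7–9), AGT (10–12), CTA (13–15), TGC (16–18), ATT (19–21), CCC (22–24), CAG (25–27), GGA (28–30), GGT (31–33), TAA (34–36).
TAA is a stop codon; it begins at position 34.

34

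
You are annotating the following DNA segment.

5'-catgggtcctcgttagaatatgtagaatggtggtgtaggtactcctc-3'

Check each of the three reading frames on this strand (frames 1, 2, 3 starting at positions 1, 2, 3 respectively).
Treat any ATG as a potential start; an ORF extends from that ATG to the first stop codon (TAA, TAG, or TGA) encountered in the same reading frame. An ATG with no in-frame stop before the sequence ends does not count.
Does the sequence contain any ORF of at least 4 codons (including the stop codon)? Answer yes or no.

Frame 1: CAT GGG TCC TCG TTA GAA TAT GTA GAA TGG TGG TGT AGG TAC TCC — no ATG→stop ORF.
Frame 2: ATG GGT CCT CGT TAG AAT ATG TAG AAT GGT GGT GTA GGT ACT CCT — ATG at 2, stop TAG at 14 → 15 nt; ATG at 20, stop TAG at 23 → 6 nt.
Frame 3: TGG GTC CTC GTT AGA ATA TGT AGA ATG GTG GTG TAG GTA CTC CTC — ATG at 27, stop TAG at 36 → 12 nt.
Frame 2 has an ORF of 5 codons (positions 2–16) ≥ 4, so yes.

yes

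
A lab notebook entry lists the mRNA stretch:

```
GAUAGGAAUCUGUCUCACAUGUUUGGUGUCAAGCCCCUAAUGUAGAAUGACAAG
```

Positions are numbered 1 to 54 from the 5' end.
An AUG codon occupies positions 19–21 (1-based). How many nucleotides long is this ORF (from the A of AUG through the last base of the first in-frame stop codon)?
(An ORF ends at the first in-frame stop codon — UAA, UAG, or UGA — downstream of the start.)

Codons from position 19: AUG (19–21), UUU (22–24), GGU (25–27), GUC (28–30), AAG (31–33), CCC (34–36), CUA (37–39), AUG (40–42), UAG (43–45).
UAG is the first in-frame stop; ORF spans 19–45, 27 nucleotides.

27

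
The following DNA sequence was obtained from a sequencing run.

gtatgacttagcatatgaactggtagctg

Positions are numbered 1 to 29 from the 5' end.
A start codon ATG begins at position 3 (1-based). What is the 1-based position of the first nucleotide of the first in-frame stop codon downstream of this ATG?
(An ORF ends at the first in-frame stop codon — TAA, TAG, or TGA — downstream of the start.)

9

Codons from position 3: ATG (3–5), ACT (6–8), TAG (9–11).
TAG is a stop codon; it begins at position 9.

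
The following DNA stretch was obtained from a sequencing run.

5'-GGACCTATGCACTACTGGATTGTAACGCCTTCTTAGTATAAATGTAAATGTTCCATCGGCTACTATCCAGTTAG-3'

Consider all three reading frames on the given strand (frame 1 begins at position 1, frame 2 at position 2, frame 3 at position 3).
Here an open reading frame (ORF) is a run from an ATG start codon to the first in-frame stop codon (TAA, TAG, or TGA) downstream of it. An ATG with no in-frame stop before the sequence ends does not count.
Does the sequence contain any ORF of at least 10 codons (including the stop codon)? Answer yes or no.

Frame 1: GGA CCT ATG CAC TAC TGG ATT GTA ACG CCT TCT TAG TAT AAA TGT AAA TGT TCC ATC GGC TAC TAT CCA GTT — ATG at 7, stop TAG at 34 → 30 nt.
Frame 2: GAC CTA TGC ACT ACT GGA TTG TAA CGC CTT CTT AGT ATA AAT GTA AAT GTT CCA TCG GCT ACT ATC CAG TTA — no ATG→stop ORF.
Frame 3: ACC TAT GCA CTA CTG GAT TGT AAC GCC TTC TTA GTA TAA ATG TAA ATG TTC CAT CGG CTA CTA TCC AGT TAG — ATG at 42, stop TAA at 45 → 6 nt; ATG at 48, stop TAG at 72 → 27 nt.
Frame 1 has an ORF of 10 codons (positions 7–36) ≥ 10, so yes.

yes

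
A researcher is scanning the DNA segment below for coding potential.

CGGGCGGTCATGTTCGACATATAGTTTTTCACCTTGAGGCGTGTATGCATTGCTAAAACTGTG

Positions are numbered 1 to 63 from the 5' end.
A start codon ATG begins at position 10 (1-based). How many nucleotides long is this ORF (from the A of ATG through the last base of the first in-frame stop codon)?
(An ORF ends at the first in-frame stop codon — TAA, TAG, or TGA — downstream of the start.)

Codons from position 10: ATG (10–12), TTC (13–15), GAC (16–18), ATA (19–21), TAG (22–24).
TAG is the first in-frame stop; ORF spans 10–24, 15 nucleotides.

15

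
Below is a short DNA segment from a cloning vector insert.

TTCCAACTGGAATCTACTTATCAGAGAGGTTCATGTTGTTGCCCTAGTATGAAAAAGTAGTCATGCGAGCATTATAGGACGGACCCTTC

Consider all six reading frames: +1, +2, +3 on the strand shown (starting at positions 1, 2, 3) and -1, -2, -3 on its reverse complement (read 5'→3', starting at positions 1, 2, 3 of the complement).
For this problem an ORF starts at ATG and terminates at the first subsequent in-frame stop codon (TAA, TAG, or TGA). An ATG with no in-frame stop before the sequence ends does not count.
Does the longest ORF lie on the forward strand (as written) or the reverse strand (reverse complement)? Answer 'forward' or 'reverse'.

Reverse complement (5'→3'): GAAGGGTCCGTCCTATAATGCTCGCATGACTACTTTTTCATACTAGGGCAACAACATGAACCTCTCTGATAAGTAGATTCCAGTTGGAA
Frame +1: TTC CAA CTG GAA TCT ACT TAT CAG AGA GGT TCA TGT TGT TGC CCT AGT ATG AAA AAG TAG TCA TGC GAG CAT TAT AGG ACG GAC CCT — ATG at 49, stop TAG at 58 → 12 nt.
Frame +2: TCC AAC TGG AAT CTA CTT ATC AGA GAG GTT CAT GTT GTT GCC CTA GTA TGA AAA AGT AGT CAT GCG AGC ATT ATA GGA CGG ACC CTT — no ATG→stop ORF.
Frame +3: CCA ACT GGA ATC TAC TTA TCA GAG AGG TTC ATG TTG TTG CCC TAG TAT GAA AAA GTA GTC ATG CGA GCA TTA TAG GAC GGA CCC TTC — ATG at 33, stop TAG at 45 → 15 nt; ATG at 63, stop TAG at 75 → 15 nt.
Frame -1: GAA GGG TCC GTC CTA TAA TGC TCG CAT GAC TAC TTT TTC ATA CTA GGG CAA CAA CAT GAA CCT CTC TGA TAA GTA GAT TCC AGT TGG — no ATG→stop ORF.
Frame -2: AAG GGT CCG TCC TAT AAT GCT CGC ATG ACT ACT TTT TCA TAC TAG GGC AAC AAC ATG AAC CTC TCT GAT AAG TAG ATT CCA GTT GGA — ATG at 26, stop TAG at 44 → 21 nt; ATG at 56, stop TAG at 74 → 21 nt.
Frame -3: AGG GTC CGT CCT ATA ATG CTC GCA TGA CTA CTT TTT CAT ACT AGG GCA ACA ACA TGA ACC TCT CTG ATA AGT AGA TTC CAG TTG GAA — ATG at 18, stop TGA at 27 → 12 nt.
Forward-strand max 15 nt; reverse-strand max 21 nt. The reverse strand has the longer ORF.

reverse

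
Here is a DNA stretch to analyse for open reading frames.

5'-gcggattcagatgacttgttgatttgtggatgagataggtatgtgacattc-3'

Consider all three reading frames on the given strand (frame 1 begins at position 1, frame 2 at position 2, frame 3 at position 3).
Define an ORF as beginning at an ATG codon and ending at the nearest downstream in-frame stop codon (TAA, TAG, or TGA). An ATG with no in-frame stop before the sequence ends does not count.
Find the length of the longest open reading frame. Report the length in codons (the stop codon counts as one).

Frame 1: GCG GAT TCA GAT GAC TTG TTG ATT TGT GGA TGA GAT AGG TAT GTG ACA TTC — no ATG→stop ORF.
Frame 2: CGG ATT CAG ATG ACT TGT TGA TTT GTG GAT GAG ATA GGT ATG TGA CAT — ATG at 11, stop TGA at 20 → 12 nt; ATG at 41, stop TGA at 44 → 6 nt.
Frame 3: GGA TTC AGA TGA CTT GTT GAT TTG TGG ATG AGA TAG GTA TGT GAC ATT — ATG at 30, stop TAG at 36 → 9 nt.
Longest: frame 2, positions 11–22, 12 nt = 4 codons = 3 aa. → 4 codons.

4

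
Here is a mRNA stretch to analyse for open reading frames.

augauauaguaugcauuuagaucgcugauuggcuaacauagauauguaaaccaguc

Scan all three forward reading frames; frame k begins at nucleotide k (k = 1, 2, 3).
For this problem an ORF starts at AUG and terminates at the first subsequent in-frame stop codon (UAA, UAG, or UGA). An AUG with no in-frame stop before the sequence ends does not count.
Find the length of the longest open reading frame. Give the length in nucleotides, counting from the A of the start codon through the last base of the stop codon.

18

Frame 1: AUG AUA UAG UAU GCA UUU AGA UCG CUG AUU GGC UAA CAU AGA UAU GUA AAC CAG — AUG at 1, stop UAG at 7 → 9 nt.
Frame 2: UGA UAU AGU AUG CAU UUA GAU CGC UGA UUG GCU AAC AUA GAU AUG UAA ACC AGU — AUG at 11, stop UGA at 26 → 18 nt; AUG at 44, stop UAA at 47 → 6 nt.
Frame 3: GAU AUA GUA UGC AUU UAG AUC GCU GAU UGG CUA ACA UAG AUA UGU AAA CCA GUC — no AUG→stop ORF.
Longest: frame 2, positions 11–28, 18 nt = 6 codons = 5 aa. → 18 nucleotides.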